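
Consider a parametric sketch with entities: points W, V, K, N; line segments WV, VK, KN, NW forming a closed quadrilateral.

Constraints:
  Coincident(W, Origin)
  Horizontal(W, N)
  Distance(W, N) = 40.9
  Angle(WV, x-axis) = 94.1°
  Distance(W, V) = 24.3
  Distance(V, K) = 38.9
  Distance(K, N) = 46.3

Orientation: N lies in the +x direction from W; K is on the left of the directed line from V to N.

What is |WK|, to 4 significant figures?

54.84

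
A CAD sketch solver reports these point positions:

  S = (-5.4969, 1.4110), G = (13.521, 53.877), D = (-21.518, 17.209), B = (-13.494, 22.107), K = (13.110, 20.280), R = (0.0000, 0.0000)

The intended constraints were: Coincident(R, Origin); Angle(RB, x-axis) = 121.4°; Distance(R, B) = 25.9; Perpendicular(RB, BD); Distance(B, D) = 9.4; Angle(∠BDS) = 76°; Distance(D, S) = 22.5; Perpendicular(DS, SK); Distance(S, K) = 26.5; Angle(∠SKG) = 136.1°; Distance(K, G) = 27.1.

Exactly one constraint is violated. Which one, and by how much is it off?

Distance(K, G) = 27.1 — off by 6.50.

R = (0.00, 0.00) ✓; RB at 121.4° ✓; |RB| = 25.90 ✓; ∠(RB, BD) = 90.00° ✓; |BD| = 9.401 ✓; ∠BDS = 76.00° ✓; |DS| = 22.50 ✓; ∠(DS, SK) = 90.00° ✓; |SK| = 26.50 ✓; ∠SKG = 136.1° ✓; |KG| = 33.60 ✗.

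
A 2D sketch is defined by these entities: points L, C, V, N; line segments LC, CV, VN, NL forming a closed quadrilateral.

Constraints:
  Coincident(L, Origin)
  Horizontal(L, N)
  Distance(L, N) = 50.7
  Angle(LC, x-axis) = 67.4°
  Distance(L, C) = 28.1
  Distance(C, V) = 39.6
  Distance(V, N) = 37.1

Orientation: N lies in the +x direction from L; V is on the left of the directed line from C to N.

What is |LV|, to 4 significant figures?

61.28

L is at the origin; LN is horizontal with |LN| = 50.7 and N in +x, so N = (50.7, 0). LC runs at 67.4° with |LC| = 28.1, so C = (10.80, 25.94). V is determined by |CV| = 39.6 and |VN| = 37.1 together: it lies at the intersection of circle(C, 39.6) and circle(N, 37.1). With |CN| = 47.59, the foot of the radical line on CN is 25.81 from C and the perpendicular offset is √(39.6² − 25.81²) = 30.03. Taking the left-of-CN solution: V = (48.81, 37.05).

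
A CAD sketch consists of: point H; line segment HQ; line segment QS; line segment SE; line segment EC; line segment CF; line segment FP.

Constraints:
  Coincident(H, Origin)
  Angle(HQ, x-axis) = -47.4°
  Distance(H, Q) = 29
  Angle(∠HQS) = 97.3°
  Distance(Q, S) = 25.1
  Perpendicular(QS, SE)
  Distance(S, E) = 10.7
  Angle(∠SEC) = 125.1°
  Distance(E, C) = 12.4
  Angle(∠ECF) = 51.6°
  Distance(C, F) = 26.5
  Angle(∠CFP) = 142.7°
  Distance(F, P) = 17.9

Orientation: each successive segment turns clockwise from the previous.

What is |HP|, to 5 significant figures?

60.094

H is at the origin; HQ runs at -47.4° with length 29.0, so Q = (19.629, -21.347). ∠HQS = 97.3° gives QS at -130.10° from the x-axis; with |QS| = 25.1, S = (3.4619, -40.546). The perpendicularity gives SE at right angles to QS, so SE runs at 139.90°; with |SE| = 10.7, E = (-4.7228, -33.654). ∠SEC = 125.1° gives EC at 85.000° from the x-axis; with |EC| = 12.4, C = (-3.6420, -21.301). ∠ECF = 51.6° gives CF at -43.400° from the x-axis; with |CF| = 26.5, F = (15.612, -39.509). ∠CFP = 142.7° gives FP at -80.700° from the x-axis; with |FP| = 17.9, P = (18.505, -57.174). Then |HP| = |P − H| = 60.094.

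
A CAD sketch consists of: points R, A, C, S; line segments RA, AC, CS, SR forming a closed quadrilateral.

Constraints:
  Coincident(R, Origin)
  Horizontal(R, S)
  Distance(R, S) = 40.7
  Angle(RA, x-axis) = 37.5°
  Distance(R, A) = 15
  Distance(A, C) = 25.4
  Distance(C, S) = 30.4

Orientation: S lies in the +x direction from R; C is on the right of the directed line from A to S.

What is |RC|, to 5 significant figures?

21.934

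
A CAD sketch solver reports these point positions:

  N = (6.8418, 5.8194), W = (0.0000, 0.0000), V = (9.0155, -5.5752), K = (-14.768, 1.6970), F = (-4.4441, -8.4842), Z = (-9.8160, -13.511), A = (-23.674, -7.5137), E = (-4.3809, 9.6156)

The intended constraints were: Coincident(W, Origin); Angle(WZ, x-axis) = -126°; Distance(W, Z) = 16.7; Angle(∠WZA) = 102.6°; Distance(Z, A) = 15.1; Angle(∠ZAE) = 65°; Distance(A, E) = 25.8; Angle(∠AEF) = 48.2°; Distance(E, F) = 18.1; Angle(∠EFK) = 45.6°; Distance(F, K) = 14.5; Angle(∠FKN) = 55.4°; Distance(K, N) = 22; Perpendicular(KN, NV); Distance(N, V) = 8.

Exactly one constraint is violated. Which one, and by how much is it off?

Distance(N, V) = 8 — off by 3.60.

W = (0.00, 0.00) ✓; WZ at -126.0° ✓; |WZ| = 16.70 ✓; ∠WZA = 102.6° ✓; |ZA| = 15.10 ✓; ∠ZAE = 65.00° ✓; |AE| = 25.80 ✓; ∠AEF = 48.20° ✓; |EF| = 18.10 ✓; ∠EFK = 45.60° ✓; |FK| = 14.50 ✓; ∠FKN = 55.40° ✓; |KN| = 22.00 ✓; ∠(KN, NV) = 90.00° ✓; |NV| = 11.60 ✗.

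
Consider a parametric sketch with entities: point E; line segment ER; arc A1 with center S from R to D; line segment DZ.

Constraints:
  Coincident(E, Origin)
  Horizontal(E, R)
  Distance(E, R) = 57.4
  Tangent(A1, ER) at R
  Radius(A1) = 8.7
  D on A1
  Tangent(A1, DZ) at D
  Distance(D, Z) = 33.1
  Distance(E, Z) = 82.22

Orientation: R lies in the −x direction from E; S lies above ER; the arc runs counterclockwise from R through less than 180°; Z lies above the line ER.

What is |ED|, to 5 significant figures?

52.715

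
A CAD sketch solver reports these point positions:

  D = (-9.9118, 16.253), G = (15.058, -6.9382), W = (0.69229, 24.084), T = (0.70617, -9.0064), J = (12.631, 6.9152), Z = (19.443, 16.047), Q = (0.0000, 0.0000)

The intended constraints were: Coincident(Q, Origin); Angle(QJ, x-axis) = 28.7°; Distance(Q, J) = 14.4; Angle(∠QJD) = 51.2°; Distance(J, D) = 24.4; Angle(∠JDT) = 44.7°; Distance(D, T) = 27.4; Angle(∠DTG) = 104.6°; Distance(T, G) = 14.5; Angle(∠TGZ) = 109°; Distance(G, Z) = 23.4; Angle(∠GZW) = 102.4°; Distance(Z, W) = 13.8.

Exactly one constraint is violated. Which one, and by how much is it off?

Distance(Z, W) = 13.8 — off by 6.60.

Q = (0.00, 0.00) ✓; QJ at 28.70° ✓; |QJ| = 14.40 ✓; ∠QJD = 51.20° ✓; |JD| = 24.40 ✓; ∠JDT = 44.70° ✓; |DT| = 27.40 ✓; ∠DTG = 104.6° ✓; |TG| = 14.50 ✓; ∠TGZ = 109.0° ✓; |GZ| = 23.40 ✓; ∠GZW = 102.4° ✓; |ZW| = 20.40 ✗.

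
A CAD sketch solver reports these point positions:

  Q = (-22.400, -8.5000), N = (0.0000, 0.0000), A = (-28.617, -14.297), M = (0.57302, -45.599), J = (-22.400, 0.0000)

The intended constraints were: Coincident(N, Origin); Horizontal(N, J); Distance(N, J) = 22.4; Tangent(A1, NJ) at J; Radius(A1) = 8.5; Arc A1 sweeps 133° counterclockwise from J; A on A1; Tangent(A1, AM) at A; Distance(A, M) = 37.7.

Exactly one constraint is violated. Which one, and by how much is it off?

Distance(A, M) = 37.7 — off by 5.10.

N = (0.00, 0.00) ✓; N.y = 0.00, J.y = 0.00 ✓; |NJ| = 22.40 ✓; ∠(QJ, JN) = 90.00° ✓; |QJ| = 8.500 ✓; bearing(Q→A) − bearing(Q→J) = 133.0° ✓; |QA| = 8.500 ✓; ∠(QA, AM) = 90.00° ✓; |AM| = 42.80 ✗.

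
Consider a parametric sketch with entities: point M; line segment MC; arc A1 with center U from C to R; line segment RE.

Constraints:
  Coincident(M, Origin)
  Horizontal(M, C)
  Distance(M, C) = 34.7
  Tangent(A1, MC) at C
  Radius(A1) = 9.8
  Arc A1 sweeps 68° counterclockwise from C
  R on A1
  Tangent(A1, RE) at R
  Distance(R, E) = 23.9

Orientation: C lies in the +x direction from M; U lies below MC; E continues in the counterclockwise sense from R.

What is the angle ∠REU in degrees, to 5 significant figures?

22.296°

M is at the origin; MC is horizontal with |MC| = 34.7 and C on the +x side, so C = (34.700, 0.0000). The tangent condition forces UC to be normal to MC, so U = C + (0, -9.8) = (34.700, -9.8000). On A1, C sits at bearing 90° from U; a 68° counterclockwise sweep puts R at bearing 158°, so R = U + 9.8·(cos 158°, sin 158°) = (25.614, -6.1289). Since A1 is tangent to RE there, UR ⟂ RE, so RE runs along (−sin 158°, cos 158°); with |RE| = 23.9, E = (16.661, -28.289). Then cos ∠REU = ER·EU / (|ER||EU|), giving 22.296°.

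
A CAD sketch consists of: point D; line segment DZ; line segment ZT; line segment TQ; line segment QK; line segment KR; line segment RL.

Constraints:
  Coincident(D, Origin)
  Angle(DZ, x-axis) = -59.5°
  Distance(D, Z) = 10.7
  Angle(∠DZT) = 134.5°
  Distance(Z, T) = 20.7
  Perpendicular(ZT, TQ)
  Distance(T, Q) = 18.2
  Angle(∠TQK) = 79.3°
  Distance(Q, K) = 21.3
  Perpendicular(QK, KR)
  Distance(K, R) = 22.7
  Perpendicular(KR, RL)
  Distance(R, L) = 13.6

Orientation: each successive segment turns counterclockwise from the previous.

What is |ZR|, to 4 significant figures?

8.991

∠TQK = 79.3° gives QK at 176.7° from the x-axis; with |QK| = 21.3, K = (8.654, 4.658). QK ⟂ KR, so KR runs at -93.30°; with |KR| = 22.7, R = (7.347, -18.00). Then |ZR| = |R − Z| = 8.991.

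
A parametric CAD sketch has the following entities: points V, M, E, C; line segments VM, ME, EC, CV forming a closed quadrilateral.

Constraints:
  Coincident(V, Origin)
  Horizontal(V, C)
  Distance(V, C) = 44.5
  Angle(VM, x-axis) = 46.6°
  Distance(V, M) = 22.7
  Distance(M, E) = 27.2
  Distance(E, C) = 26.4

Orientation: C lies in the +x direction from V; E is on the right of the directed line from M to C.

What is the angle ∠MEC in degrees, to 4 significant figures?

76.74°

Checks: |ME| = 27.20 ✓; |EC| = 26.40 ✓.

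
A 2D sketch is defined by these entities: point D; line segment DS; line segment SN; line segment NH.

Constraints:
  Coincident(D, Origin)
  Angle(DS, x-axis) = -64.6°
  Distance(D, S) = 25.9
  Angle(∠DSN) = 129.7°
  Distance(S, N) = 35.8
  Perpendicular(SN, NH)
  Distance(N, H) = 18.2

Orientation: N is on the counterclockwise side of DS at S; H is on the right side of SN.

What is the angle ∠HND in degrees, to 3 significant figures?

111°

∠DSN = 129.7°, so SN runs at -64.6° + (180° − 129.7°) = -14.3° from the x-axis; with |SN| = 35.8, N = S + 35.8·(cos -14.3°, sin -14.3°) = (45.8, -32.2). SN is perpendicular to NH; with |NH| = 18.2 on the right of SN, H = N + 18.2·(-0.247, -0.969) = (41.3, -49.9). Then cos ∠HND = NH·ND / (|NH||ND|), giving 111°.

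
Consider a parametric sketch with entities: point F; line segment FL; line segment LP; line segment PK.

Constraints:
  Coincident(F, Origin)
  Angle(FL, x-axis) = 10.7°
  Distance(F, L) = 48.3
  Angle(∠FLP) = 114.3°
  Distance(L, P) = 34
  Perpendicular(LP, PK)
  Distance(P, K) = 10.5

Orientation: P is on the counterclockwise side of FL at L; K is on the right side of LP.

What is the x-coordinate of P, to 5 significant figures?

55.455

F is at the origin; FL runs at 10.7° with length 48.3, so L = 48.3·(cos 10.7°, sin 10.7°) = (47.460, 8.9677). ∠FLP = 114.3°, so LP runs at 10.7° + (180° − 114.3°) = 76.400° from the x-axis; with |LP| = 34.0, P = L + 34.0·(cos 76.400°, sin 76.400°) = (55.455, 42.014). So P.x = 55.455.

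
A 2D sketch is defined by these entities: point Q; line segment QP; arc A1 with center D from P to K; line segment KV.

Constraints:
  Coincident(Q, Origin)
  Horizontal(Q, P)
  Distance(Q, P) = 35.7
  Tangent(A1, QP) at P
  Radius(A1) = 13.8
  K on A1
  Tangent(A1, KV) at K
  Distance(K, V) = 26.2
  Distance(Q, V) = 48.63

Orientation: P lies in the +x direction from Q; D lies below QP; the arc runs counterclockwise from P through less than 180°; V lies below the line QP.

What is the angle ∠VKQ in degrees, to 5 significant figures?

132.44°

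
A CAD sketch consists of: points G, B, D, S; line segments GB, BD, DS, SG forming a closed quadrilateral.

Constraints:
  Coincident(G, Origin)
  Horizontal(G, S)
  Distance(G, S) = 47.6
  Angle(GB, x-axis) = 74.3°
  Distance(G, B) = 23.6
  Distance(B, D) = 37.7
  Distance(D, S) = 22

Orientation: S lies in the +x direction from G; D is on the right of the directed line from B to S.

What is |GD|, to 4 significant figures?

28.68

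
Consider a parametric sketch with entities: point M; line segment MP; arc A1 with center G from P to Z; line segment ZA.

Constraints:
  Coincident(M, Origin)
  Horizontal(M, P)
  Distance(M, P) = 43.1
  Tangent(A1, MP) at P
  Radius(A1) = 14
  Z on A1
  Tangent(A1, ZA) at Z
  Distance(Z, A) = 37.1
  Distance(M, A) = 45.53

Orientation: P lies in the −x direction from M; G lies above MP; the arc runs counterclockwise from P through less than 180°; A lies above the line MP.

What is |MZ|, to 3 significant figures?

31.4

M is at the origin; M and P share the same y with |MP| = 43.1 and P on the −x side, so P = (-43.1, 0.00). A1 meets MP tangentially, so GP is at right angles to MP, so G = P + (0, 14) = (-43.1, 14.0). Since GZ ⟂ ZA (tangency), |GA| = √(14.0² + 37.1²) = 39.7 regardless of where Z sits on A1. So A lies on both circle(M, 45.53) and circle(G, 39.7); the above-MP intersection is A = (-15.8, 42.7). Z is the foot of the tangent from A: Z = (-30.2, 8.55).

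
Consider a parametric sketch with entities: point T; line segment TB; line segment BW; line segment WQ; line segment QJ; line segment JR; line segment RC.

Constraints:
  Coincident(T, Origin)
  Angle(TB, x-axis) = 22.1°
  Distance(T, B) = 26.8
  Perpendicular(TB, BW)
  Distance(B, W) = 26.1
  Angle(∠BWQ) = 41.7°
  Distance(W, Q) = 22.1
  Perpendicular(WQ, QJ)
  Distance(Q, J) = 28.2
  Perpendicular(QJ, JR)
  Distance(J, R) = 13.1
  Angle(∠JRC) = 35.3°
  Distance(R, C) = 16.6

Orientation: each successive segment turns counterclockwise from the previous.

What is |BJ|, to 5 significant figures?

11.148

∠BWQ = 41.7° gives WQ at -109.60° from the x-axis; with |WQ| = 22.1, Q = (7.5980, 13.446). The perpendicularity gives QJ at right angles to WQ, so QJ runs at -19.600°; with |QJ| = 28.2, J = (34.164, 3.9860). Then |BJ| = |J − B| = 11.148.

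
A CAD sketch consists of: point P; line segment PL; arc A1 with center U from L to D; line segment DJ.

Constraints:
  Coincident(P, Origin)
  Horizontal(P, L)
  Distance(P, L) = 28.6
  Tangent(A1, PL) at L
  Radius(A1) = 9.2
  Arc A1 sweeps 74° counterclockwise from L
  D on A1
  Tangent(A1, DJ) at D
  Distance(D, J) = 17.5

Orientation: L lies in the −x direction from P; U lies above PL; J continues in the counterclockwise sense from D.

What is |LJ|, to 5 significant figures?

27.173

On A1, L sits at bearing -90° from U; a 74° counterclockwise sweep puts D at bearing -16°, so D = U + 9.2·(cos -16°, sin -16°) = (-19.756, 6.6641). A1 meets DJ tangentially, so UD is at right angles to DJ, so DJ runs along (−sin -16°, cos -16°); with |DJ| = 17.5, J = (-14.933, 23.486). Then |LJ| = |J − L| = 27.173.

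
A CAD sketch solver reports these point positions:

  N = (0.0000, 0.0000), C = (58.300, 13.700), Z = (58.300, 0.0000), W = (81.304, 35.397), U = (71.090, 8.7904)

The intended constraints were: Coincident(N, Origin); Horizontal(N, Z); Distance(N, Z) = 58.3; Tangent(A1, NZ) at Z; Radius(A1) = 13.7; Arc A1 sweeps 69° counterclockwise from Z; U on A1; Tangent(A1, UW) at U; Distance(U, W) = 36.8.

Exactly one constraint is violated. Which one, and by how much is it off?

Distance(U, W) = 36.8 — off by 8.30.

N = (0.00, 0.00) ✓; N.y = 0.00, Z.y = 0.00 ✓; |NZ| = 58.30 ✓; ∠(CZ, ZN) = 90.00° ✓; |CZ| = 13.70 ✓; bearing(C→U) − bearing(C→Z) = 69.00° ✓; |CU| = 13.70 ✓; ∠(CU, UW) = 90.00° ✓; |UW| = 28.50 ✗.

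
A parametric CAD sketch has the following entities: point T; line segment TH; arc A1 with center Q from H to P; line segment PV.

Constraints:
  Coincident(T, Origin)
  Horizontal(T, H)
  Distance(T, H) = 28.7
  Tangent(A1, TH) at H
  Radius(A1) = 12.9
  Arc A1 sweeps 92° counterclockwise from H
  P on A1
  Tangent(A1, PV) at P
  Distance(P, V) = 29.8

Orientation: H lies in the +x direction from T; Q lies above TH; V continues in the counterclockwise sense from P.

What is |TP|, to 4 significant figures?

43.68

T is at the origin; T and H share the same y with |TH| = 28.7 and H on the +x side, so H = (28.70, 0.000). The tangent condition forces QH to be normal to TH, so Q = H + (0, 12.9) = (28.70, 12.90). On A1, H sits at bearing -90° from Q; a 92° counterclockwise sweep puts P at bearing 2°, so P = Q + 12.9·(cos 2°, sin 2°) = (41.59, 13.35). Then |TP| = |P − T| = 43.68.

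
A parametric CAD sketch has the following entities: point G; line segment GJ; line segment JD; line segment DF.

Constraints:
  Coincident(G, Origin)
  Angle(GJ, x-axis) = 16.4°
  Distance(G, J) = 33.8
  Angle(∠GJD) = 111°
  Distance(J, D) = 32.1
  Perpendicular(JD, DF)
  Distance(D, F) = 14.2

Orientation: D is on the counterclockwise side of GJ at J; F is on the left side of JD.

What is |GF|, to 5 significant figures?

47.497

∠GJD = 111.0°, so JD runs at 16.4° + (180° − 111.0°) = 85.400° from the x-axis; with |JD| = 32.1, D = J + 32.1·(cos 85.400°, sin 85.400°) = (34.999, 41.540). JD ⟂ DF; with |DF| = 14.2 on the left of JD, F = D + 14.2·(-0.99678, 0.080199) = (20.845, 42.679). Then |GF| = |F − G| = 47.497.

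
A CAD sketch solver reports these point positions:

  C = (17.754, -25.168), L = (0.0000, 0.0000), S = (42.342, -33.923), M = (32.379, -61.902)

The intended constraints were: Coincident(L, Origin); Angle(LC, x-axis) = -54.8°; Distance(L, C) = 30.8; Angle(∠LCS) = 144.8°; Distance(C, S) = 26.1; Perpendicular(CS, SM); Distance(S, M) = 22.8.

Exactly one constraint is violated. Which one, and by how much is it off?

Distance(S, M) = 22.8 — off by 6.90.

L = (0.00, 0.00) ✓; LC at -54.80° ✓; |LC| = 30.80 ✓; ∠LCS = 144.8° ✓; |CS| = 26.10 ✓; ∠(CS, SM) = 90.00° ✓; |SM| = 29.70 ✗.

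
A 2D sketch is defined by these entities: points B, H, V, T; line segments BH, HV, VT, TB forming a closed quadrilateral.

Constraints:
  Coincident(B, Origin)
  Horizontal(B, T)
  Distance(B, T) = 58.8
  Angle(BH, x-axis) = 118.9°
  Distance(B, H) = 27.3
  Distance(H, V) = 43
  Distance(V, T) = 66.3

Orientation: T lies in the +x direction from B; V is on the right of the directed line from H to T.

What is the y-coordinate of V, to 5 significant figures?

-18.297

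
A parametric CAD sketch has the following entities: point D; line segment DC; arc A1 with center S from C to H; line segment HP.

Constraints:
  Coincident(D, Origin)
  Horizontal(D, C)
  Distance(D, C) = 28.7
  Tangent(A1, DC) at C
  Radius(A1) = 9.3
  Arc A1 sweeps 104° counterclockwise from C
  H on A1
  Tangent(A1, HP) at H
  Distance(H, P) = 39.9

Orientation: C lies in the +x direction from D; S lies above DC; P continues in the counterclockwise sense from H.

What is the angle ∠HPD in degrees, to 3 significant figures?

43.2°

On A1, C sits at bearing -90° from S; a 104° counterclockwise sweep puts H at bearing 14°, so H = S + 9.3·(cos 14°, sin 14°) = (37.7, 11.5). Since A1 is tangent to HP there, SH ⟂ HP, so HP runs along (−sin 14°, cos 14°); with |HP| = 39.9, P = (28.1, 50.3). Then cos ∠HPD = PH·PD / (|PH||PD|), giving 43.2°.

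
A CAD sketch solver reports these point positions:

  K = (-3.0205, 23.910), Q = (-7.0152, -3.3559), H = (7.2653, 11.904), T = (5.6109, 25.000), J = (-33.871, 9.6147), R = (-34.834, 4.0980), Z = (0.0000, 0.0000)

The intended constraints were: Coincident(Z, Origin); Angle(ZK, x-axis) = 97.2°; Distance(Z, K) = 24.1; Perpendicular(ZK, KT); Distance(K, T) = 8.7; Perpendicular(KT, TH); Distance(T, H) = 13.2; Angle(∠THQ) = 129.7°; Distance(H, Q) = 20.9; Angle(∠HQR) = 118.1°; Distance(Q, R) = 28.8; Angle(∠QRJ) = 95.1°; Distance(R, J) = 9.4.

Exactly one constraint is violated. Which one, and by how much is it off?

Distance(R, J) = 9.4 — off by 3.80.

Z = (0.00, 0.00) ✓; ZK at 97.20° ✓; |ZK| = 24.10 ✓; ∠(ZK, KT) = 90.00° ✓; |KT| = 8.700 ✓; ∠(KT, TH) = 90.00° ✓; |TH| = 13.20 ✓; ∠THQ = 129.7° ✓; |HQ| = 20.90 ✓; ∠HQR = 118.1° ✓; |QR| = 28.80 ✓; ∠QRJ = 95.10° ✓; |RJ| = 5.600 ✗.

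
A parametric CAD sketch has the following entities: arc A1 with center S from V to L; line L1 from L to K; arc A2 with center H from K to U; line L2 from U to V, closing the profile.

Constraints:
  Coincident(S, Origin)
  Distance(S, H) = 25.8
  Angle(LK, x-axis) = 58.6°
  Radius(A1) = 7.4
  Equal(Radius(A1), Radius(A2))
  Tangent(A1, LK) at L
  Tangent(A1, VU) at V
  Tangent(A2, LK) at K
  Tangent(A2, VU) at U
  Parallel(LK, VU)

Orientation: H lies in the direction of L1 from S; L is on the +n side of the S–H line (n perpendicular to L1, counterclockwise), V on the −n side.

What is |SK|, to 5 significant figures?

26.840

Tangency of A1 to both parallel lines with radius 7.4 puts L and V at S ± 7.4·n: L = (-6.3163, 3.8555), V = (6.3163, -3.8555). Equal radii place K and U the same way about H: K = H + 7.4·n = (7.1258, 25.877), U = H − 7.4·n = (19.758, 18.166). Then |SK| = |K − S| = 26.840.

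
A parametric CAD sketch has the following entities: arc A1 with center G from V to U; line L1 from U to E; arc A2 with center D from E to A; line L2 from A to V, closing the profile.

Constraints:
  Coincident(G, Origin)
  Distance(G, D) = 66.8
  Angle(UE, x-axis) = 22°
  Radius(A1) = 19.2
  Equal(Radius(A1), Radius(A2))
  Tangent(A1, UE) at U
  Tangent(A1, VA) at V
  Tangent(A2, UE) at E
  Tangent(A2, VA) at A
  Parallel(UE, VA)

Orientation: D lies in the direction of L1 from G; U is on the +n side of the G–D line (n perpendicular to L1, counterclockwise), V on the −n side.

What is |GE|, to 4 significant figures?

69.50

The slot axis is L1's direction at 22.0°, so u = (cos 22.0°, sin 22.0°) = (0.9272, 0.3746) and n = (−sin 22.0°, cos 22.0°) = (-0.3746, 0.9272). G is at the origin and D lies 66.8 along u from G, so D = 66.8·u = (61.94, 25.02). Tangency of A1 to both parallel lines with radius 19.2 puts U and V at G ± 19.2·n: U = (-7.192, 17.80), V = (7.192, -17.80). Equal radii place E and A the same way about D: E = D + 19.2·n = (54.74, 42.83), A = D − 19.2·n = (69.13, 7.222). Then |GE| = |E − G| = 69.50.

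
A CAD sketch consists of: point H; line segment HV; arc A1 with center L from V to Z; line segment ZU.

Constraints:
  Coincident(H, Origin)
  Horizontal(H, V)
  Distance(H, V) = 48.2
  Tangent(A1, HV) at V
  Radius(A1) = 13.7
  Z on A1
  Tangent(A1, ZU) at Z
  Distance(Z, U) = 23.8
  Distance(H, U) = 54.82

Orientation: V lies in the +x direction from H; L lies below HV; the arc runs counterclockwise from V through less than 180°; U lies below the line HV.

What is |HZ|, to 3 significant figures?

38.1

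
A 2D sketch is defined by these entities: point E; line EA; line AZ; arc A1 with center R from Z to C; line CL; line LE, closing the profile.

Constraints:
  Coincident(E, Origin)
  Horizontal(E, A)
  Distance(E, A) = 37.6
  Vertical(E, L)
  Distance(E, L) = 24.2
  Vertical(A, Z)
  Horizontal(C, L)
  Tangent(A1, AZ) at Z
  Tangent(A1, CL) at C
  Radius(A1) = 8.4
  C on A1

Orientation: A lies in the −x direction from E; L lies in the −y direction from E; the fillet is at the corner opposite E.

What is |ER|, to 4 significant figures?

33.20

E and L share the same x with |EL| = 24.2 and L on the −y side, so L = (0.000, -24.20). The virtual corner opposite E is at (-37.60, -24.20). Since A1 is tangent to AZ there, RZ ⟂ AZ and the tangent condition forces RC to be normal to CL, with radius 8.4, so the center R sits 8.4 in from both sides at R = (-29.20, -15.80). Then |ER| = |R − E| = 33.20.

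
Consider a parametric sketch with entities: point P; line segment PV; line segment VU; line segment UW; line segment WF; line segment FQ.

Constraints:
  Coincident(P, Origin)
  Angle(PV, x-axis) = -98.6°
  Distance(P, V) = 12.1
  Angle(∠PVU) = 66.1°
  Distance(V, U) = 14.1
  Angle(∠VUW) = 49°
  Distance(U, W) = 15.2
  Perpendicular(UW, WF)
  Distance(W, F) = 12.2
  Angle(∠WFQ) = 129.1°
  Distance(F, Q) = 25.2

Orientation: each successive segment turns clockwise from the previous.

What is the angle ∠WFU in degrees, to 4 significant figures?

51.25°

P is at the origin; PV runs at -98.6° with length 12.1, so V = (-1.809, -11.96). ∠PVU = 66.1° gives VU at 147.5° from the x-axis; with |VU| = 14.1, U = (-13.70, -4.388). ∠VUW = 49.0° gives UW at 16.50° from the x-axis; with |UW| = 15.2, W = (0.8729, -0.07099). UW is perpendicular to WF, so WF runs at -73.50°; with |WF| = 12.2, F = (4.338, -11.77). Then cos ∠WFU = FW·FU / (|FW||FU|), giving 51.25°.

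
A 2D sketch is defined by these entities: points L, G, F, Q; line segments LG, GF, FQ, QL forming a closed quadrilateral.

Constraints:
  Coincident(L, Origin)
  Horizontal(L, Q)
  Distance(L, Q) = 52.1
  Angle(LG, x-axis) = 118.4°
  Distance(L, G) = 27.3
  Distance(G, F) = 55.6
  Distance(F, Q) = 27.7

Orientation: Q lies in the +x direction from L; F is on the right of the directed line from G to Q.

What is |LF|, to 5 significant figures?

31.095

Checks: |GF| = 55.60 ✓; |FQ| = 27.70 ✓.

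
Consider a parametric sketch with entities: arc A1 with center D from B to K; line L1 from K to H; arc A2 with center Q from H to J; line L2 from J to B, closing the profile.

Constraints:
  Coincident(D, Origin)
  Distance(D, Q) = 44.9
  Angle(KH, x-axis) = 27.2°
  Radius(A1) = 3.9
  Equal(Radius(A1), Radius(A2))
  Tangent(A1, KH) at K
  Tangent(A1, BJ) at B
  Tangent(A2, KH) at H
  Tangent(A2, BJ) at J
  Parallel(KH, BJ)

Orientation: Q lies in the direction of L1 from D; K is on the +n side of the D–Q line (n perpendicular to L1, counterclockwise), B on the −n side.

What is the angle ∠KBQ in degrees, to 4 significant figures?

85.04°

The slot axis is L1's direction at 27.2°, so u = (cos 27.2°, sin 27.2°) = (0.8894, 0.4571) and n = (−sin 27.2°, cos 27.2°) = (-0.4571, 0.8894). D is at the origin and Q lies 44.9 along u from D, so Q = 44.9·u = (39.93, 20.52). Tangency of A1 to both parallel lines with radius 3.9 puts K and B at D ± 3.9·n: K = (-1.783, 3.469), B = (1.783, -3.469). Then cos ∠KBQ = BK·BQ / (|BK||BQ|), giving 85.04°.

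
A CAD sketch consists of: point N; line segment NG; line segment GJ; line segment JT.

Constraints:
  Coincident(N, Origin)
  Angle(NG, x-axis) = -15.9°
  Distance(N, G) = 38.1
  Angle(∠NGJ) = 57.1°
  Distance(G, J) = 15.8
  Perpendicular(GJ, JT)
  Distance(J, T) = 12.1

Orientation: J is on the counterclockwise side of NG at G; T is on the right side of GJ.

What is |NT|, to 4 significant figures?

44.36

N is at the origin; NG runs at -15.9° with length 38.1, so G = 38.1·(cos -15.9°, sin -15.9°) = (36.64, -10.44). ∠NGJ = 57.1°, so GJ runs at -15.9° + (180° − 57.1°) = 107.0° from the x-axis; with |GJ| = 15.8, J = G + 15.8·(cos 107.0°, sin 107.0°) = (32.02, 4.672). GJ ⟂ JT; with |JT| = 12.1 on the right of GJ, T = J + 12.1·(0.9563, 0.2924) = (43.59, 8.209). Then |NT| = |T − N| = 44.36.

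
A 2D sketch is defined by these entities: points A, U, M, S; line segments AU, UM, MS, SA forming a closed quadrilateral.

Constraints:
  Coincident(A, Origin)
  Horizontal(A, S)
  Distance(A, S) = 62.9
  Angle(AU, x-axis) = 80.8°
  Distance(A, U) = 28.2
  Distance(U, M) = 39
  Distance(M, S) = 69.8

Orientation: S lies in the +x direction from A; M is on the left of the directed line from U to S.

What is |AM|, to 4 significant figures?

65.55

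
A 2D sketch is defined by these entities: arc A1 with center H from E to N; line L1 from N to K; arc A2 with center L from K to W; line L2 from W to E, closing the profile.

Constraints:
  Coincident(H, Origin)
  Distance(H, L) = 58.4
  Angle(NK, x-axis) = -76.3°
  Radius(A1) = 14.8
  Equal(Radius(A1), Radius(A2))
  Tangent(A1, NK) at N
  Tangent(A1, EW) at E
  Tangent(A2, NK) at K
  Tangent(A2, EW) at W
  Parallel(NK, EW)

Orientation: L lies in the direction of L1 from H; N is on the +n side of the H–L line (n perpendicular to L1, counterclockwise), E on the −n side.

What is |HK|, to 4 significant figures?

60.25

The slot axis is L1's direction at -76.3°, so u = (cos -76.3°, sin -76.3°) = (0.2368, -0.9715) and n = (−sin -76.3°, cos -76.3°) = (0.9715, 0.2368). H is at the origin and L lies 58.4 along u from H, so L = 58.4·u = (13.83, -56.74). Tangency of A1 to both parallel lines with radius 14.8 puts N and E at H ± 14.8·n: N = (14.38, 3.505), E = (-14.38, -3.505). Equal radii place K and W the same way about L: K = L + 14.8·n = (28.21, -53.23), W = L − 14.8·n = (-0.5476, -60.24). Then |HK| = |K − H| = 60.25.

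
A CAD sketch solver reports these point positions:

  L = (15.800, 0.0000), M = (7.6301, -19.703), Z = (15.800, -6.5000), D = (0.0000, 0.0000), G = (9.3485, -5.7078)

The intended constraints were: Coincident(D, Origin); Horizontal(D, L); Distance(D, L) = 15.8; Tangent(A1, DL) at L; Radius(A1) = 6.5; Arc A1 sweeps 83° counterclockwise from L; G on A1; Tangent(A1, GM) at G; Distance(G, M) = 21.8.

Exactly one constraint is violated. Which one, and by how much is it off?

Distance(G, M) = 21.8 — off by 7.70.

D = (0.00, 0.00) ✓; D.y = 0.00, L.y = 0.00 ✓; |DL| = 15.80 ✓; ∠(ZL, LD) = 90.00° ✓; |ZL| = 6.500 ✓; bearing(Z→G) − bearing(Z→L) = 83.00° ✓; |ZG| = 6.500 ✓; ∠(ZG, GM) = 90.00° ✓; |GM| = 14.10 ✗.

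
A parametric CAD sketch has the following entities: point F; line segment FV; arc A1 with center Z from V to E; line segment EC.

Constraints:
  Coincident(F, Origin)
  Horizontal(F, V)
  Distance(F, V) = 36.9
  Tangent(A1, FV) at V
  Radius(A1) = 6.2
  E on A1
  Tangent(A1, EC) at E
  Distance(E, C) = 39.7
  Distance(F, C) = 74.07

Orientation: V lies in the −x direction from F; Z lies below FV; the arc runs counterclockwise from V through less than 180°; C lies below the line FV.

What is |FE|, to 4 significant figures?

41.93

Checks: F = (0.00, 0.00) ✓; |ZE| = 6.200 ✓; ∠(ZE, EC) = 90.00° ✓; |EC| = 39.70 ✓; |FC| = 74.07 ✓.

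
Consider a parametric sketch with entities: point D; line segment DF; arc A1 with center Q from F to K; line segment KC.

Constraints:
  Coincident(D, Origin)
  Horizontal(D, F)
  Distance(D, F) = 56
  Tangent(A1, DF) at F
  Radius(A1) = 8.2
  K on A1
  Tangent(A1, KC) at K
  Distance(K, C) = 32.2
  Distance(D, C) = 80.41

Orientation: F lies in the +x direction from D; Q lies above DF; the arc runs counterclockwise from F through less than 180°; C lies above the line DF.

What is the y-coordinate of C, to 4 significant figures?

37.89

Checks: D = (0.00, 0.00) ✓; |QK| = 8.200 ✓; ∠(QK, KC) = 90.00° ✓; |KC| = 32.20 ✓; |DC| = 80.41 ✓.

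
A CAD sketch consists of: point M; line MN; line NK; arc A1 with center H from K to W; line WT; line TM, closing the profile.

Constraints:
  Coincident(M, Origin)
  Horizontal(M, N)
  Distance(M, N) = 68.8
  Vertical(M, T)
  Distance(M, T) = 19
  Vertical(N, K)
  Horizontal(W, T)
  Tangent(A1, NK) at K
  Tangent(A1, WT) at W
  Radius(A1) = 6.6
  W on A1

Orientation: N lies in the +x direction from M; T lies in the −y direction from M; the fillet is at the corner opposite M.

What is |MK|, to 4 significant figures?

69.91

The virtual corner opposite M is at (68.80, -19.00). A1 meets NK tangentially, so HK is at right angles to NK and since A1 is tangent to WT there, HW ⟂ WT, with radius 6.6, so the center H sits 6.6 in from both sides at H = (62.20, -12.40). That places the tangent points at K = (68.80, -12.40) on NK and W = (62.20, -19.00) on WT. Then |MK| = |K − M| = 69.91.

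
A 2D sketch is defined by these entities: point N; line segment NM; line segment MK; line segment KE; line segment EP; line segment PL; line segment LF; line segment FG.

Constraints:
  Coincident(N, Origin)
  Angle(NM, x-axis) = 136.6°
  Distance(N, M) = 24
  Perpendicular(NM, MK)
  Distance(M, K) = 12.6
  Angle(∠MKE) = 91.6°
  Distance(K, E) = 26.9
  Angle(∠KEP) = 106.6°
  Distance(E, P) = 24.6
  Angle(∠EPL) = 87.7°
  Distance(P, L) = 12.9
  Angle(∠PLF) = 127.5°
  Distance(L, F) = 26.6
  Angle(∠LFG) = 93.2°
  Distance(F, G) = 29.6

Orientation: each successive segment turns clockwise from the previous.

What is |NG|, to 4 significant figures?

27.88

∠PLF = 127.5° gives LF at 100.0° from the x-axis; with |LF| = 26.6, F = (-15.26, 17.61). ∠LFG = 93.2° gives FG at 13.20° from the x-axis; with |FG| = 29.6, G = (13.56, 24.37). Then |NG| = |G − N| = 27.88.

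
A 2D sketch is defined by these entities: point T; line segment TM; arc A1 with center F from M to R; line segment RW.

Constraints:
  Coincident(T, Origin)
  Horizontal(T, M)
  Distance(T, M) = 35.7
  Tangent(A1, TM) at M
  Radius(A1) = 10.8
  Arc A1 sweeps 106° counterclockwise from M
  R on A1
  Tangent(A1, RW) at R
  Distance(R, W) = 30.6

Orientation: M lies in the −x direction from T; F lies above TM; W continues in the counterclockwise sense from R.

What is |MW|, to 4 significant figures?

43.24

T is at the origin; TM is horizontal with |TM| = 35.7 and M on the −x side, so M = (-35.70, 0.000). The tangent condition forces FM to be normal to TM, so F = M + (0, 10.8) = (-35.70, 10.80). On A1, M sits at bearing -90° from F; a 106° counterclockwise sweep puts R at bearing 16°, so R = F + 10.8·(cos 16°, sin 16°) = (-25.32, 13.78). A1 meets RW tangentially, so FR is at right angles to RW, so RW runs along (−sin 16°, cos 16°); with |RW| = 30.6, W = (-33.75, 43.19). Then |MW| = |W − M| = 43.24.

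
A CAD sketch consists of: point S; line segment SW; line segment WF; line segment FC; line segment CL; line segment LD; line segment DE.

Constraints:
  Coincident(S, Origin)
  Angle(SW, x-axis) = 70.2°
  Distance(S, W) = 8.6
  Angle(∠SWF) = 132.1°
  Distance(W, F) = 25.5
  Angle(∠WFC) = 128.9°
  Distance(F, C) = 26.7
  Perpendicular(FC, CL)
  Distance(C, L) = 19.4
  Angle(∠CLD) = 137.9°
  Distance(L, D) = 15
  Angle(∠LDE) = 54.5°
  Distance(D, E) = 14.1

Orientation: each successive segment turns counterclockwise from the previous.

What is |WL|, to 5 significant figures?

42.715

S is at the origin; SW runs at 70.2° with length 8.6, so W = (2.9131, 8.0916). ∠SWF = 132.1° gives WF at 118.10° from the x-axis; with |WF| = 25.5, F = (-9.0977, 30.586). ∠WFC = 128.9° gives FC at 169.20° from the x-axis; with |FC| = 26.7, C = (-35.325, 35.589). FC ⟂ CL, so CL runs at -100.80°; with |CL| = 19.4, L = (-38.960, 16.533). Then |WL| = |L − W| = 42.715.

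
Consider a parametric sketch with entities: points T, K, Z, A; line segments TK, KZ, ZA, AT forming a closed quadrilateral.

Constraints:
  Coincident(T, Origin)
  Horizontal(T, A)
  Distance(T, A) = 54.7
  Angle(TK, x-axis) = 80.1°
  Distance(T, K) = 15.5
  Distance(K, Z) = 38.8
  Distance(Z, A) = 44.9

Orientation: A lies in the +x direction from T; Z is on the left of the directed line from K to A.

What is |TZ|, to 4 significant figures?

51.41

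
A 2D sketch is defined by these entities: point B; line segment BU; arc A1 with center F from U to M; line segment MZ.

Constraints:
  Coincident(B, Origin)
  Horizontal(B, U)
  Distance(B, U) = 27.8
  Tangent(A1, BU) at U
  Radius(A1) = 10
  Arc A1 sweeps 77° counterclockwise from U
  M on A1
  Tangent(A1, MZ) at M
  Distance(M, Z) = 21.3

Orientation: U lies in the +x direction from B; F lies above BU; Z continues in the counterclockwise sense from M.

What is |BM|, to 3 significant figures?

38.3

B is at the origin; BU is horizontal with |BU| = 27.8 and U on the +x side, so U = (27.8, 0.00). Tangency of A1 to BU means the radius FU is perpendicular to BU, so F = U + (0, 10) = (27.8, 10.0). On A1, U sits at bearing -90° from F; a 77° counterclockwise sweep puts M at bearing -13°, so M = F + 10.0·(cos -13°, sin -13°) = (37.5, 7.75). Then |BM| = |M − B| = 38.3.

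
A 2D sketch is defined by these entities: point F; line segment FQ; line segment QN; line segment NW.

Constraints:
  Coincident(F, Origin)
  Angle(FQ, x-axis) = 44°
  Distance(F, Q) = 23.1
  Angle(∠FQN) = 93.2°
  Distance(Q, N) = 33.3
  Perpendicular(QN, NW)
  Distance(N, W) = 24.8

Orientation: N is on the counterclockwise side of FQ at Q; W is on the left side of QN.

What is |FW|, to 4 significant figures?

34.63

F is at the origin; FQ runs at 44.0° with length 23.1, so Q = 23.1·(cos 44.0°, sin 44.0°) = (16.62, 16.05). ∠FQN = 93.2°, so QN runs at 44.0° + (180° − 93.2°) = 130.8° from the x-axis; with |QN| = 33.3, N = Q + 33.3·(cos 130.8°, sin 130.8°) = (-5.142, 41.25). QN is perpendicular to NW; with |NW| = 24.8 on the left of QN, W = N + 24.8·(-0.7570, -0.6534) = (-23.92, 25.05). Then |FW| = |W − F| = 34.63.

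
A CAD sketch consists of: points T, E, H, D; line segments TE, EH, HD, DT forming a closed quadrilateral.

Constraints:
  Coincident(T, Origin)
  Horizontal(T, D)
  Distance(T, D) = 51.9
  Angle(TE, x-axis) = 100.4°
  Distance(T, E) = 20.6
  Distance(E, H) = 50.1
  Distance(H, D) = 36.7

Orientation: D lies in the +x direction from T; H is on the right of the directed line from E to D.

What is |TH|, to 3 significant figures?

31.8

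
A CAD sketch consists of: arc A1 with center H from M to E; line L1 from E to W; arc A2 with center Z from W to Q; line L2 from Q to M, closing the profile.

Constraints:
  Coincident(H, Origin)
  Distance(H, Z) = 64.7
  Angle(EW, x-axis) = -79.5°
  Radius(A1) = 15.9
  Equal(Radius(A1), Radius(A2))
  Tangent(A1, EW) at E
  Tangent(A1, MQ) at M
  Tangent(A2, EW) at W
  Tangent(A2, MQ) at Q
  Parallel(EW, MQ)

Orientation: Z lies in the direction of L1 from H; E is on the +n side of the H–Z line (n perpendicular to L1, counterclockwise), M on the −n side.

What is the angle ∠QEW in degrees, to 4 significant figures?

26.17°

The slot axis is L1's direction at -79.5°, so u = (cos -79.5°, sin -79.5°) = (0.1822, -0.9833) and n = (−sin -79.5°, cos -79.5°) = (0.9833, 0.1822). H is at the origin and Z lies 64.7 along u from H, so Z = 64.7·u = (11.79, -63.62). Tangency of A1 to both parallel lines with radius 15.9 puts E and M at H ± 15.9·n: E = (15.63, 2.898), M = (-15.63, -2.898). Equal radii place W and Q the same way about Z: W = Z + 15.9·n = (27.42, -60.72), Q = Z − 15.9·n = (-3.843, -66.51). Then cos ∠QEW = EQ·EW / (|EQ||EW|), giving 26.17°.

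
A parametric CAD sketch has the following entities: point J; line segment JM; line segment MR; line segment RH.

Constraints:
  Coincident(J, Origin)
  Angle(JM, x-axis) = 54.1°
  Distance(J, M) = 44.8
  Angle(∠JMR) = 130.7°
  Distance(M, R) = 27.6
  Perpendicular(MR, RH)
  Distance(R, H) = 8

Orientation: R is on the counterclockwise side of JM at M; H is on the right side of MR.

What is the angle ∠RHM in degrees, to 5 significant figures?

73.836°

∠JMR = 130.7°, so MR runs at 54.1° + (180° − 130.7°) = 103.40° from the x-axis; with |MR| = 27.6, R = M + 27.6·(cos 103.40°, sin 103.40°) = (19.873, 63.138). MR is perpendicular to RH; with |RH| = 8.0 on the right of MR, H = R + 8.0·(0.97278, 0.23175) = (27.655, 64.992). Then cos ∠RHM = HR·HM / (|HR||HM|), giving 73.836°.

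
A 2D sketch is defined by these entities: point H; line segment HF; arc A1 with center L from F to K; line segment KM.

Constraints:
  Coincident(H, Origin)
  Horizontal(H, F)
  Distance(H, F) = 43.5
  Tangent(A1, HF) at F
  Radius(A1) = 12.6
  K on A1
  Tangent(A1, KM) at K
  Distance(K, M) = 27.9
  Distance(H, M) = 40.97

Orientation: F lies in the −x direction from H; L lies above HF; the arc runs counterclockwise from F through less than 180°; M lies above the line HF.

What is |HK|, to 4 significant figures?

32.73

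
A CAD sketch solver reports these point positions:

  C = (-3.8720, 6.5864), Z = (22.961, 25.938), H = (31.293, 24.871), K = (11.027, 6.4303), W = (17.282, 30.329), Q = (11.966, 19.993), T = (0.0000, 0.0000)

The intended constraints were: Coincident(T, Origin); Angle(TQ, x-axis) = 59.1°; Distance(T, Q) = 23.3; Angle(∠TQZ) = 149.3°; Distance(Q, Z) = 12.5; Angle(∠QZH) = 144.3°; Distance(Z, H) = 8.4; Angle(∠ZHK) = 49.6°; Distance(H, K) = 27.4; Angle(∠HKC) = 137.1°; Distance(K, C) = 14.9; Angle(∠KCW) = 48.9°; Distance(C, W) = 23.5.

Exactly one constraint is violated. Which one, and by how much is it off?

Distance(C, W) = 23.5 — off by 8.30.

T = (0.00, 0.00) ✓; TQ at 59.10° ✓; |TQ| = 23.30 ✓; ∠TQZ = 149.3° ✓; |QZ| = 12.50 ✓; ∠QZH = 144.3° ✓; |ZH| = 8.400 ✓; ∠ZHK = 49.60° ✓; |HK| = 27.40 ✓; ∠HKC = 137.1° ✓; |KC| = 14.90 ✓; ∠KCW = 48.90° ✓; |CW| = 31.80 ✗.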